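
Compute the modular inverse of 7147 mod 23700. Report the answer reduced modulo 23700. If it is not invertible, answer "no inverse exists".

gcd(23700, 7147) by repeated division:
23700 = 3×7147 + 2259
7147 = 3×2259 + 370
2259 = 6×370 + 39
370 = 9×39 + 19
39 = 2×19 + 1
19 = 19×1 + 0
Since gcd(7147, 23700) = 1, back-substitute to write 1 as a combination:
1 = 39 − 2·19
1 = −2·370 + 19·39
1 = 19·2259 − 116·370
1 = −116·7147 + 367·2259
1 = 367·23700 − 1217·7147
Thus 7147·(-1217) ≡ 1 (mod 23700); reducing, -1217 mod 23700 = 22483.

22483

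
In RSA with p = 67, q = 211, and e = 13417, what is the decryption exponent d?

φ(n) = (p−1)(q−1) = 66·210 = 13860.
Need d with 13417·d ≡ 1 (mod 13860). Apply the extended Euclidean algorithm:
13860 = 1·13417 + 443
13417 = 30·443 + 127
443 = 3·127 + 62
127 = 2·62 + 3
62 = 20·3 + 2
3 = 1·2 + 1
2 = 2·1 + 0
Back-substitute:
1 = 3 − 2
1 = −62 + 21·3
1 = 21·127 − 43·62
1 = −43·443 + 150·127
1 = 150·13417 − 4543·443
1 = −4543·13860 + 4693·13417
So 13417·4693 ≡ 1 (mod 13860), hence d = 4693.

4693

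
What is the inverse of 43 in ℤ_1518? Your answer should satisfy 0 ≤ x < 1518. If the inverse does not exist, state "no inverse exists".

gcd(1518, 43) by repeated division:
1518 = 35*43 + 13
43 = 3*13 + 4
13 = 3*4 + 1
4 = 4*1 + 0
The gcd is 1. Working backward:
1 = 13 − 3·4
1 = −3·43 + 10·13
1 = 10·1518 − 353·43
Hence 43⁻¹ ≡ -353 ≡ 1165 (mod 1518).

1165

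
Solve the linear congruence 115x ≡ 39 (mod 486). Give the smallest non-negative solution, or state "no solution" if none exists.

First find gcd(115, 486):
486 = 4*115 + 26
115 = 4*26 + 11
26 = 2*11 + 4
11 = 2*4 + 3
4 = 1*3 + 1
3 = 3*1 + 0
gcd = 1, so a unique solution mod 486 exists.
Back-substitute for the Bézout coefficients:
1 = 4 − 3
1 = −11 + 3·4
1 = 3·26 − 7·11
1 = −7·115 + 31·26
1 = 31·486 − 131·115
So 115·(-131) ≡ 1 (mod 486), giving 115⁻¹ ≡ 355.
x ≡ 115⁻¹·39 ≡ 355·39 ≡ 237 (mod 486).

237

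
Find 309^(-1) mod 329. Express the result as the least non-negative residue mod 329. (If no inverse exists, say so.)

gcd(329, 309) by repeated division:
329 = 1·309 + 20
309 = 15·20 + 9
20 = 2·9 + 2
9 = 4·2 + 1
2 = 2·1 + 0
The gcd is 1. Working backward:
1 = 9 − 4·2
1 = −4·20 + 9·9
1 = 9·309 − 139·20
1 = −139·329 + 148·309
So 309·148 ≡ 1 (mod 329).

148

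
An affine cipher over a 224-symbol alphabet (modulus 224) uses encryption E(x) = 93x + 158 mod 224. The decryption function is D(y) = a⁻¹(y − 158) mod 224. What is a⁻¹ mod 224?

53

gcd(224, 93) by repeated division:
224 = 2*93 + 38
93 = 2*38 + 17
38 = 2*17 + 4
17 = 4*4 + 1
4 = 4*1 + 0
gcd = 1, so the inverse exists. Back-substitute:
1 = 17 − 4·4
1 = −4·38 + 9·17
1 = 9·93 − 22·38
1 = −22·224 + 53·93
So 93·53 ≡ 1 (mod 224).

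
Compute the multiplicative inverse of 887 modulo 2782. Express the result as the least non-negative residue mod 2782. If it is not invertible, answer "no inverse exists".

2713

gcd(2782, 887) by repeated division:
2782 = 3*887 + 121
887 = 7*121 + 40
121 = 3*40 + 1
40 = 40*1 + 0
The gcd is 1. Working backward:
1 = 121 − 3·40
1 = −3·887 + 22·121
1 = 22·2782 − 69·887
Hence 887⁻¹ ≡ -69 ≡ 2713 (mod 2782).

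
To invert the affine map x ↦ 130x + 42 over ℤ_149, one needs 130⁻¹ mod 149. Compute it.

Apply the Euclidean algorithm to 149 and 130:
149 = 1·130 + 19
130 = 6·19 + 16
19 = 1·16 + 3
16 = 5·3 + 1
3 = 3·1 + 0
Since gcd(130, 149) = 1, back-substitute to write 1 as a combination:
1 = 16 − 5·3
1 = −5·19 + 6·16
1 = 6·130 − 41·19
1 = −41·149 + 47·130
So 130·47 ≡ 1 (mod 149).

47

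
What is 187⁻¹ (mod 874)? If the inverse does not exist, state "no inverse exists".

Extended Euclidean algorithm:
874 = 4·187 + 126
187 = 1·126 + 61
126 = 2·61 + 4
61 = 15·4 + 1
4 = 4·1 + 0
gcd = 1, so the inverse exists. Back-substitute:
1 = 61 − 15·4
1 = −15·126 + 31·61
1 = 31·187 − 46·126
1 = −46·874 + 215·187
So 187·215 ≡ 1 (mod 874).

215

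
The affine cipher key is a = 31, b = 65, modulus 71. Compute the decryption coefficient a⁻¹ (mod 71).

gcd(71, 31) by repeated division:
71 = 2×31 + 9
31 = 3×9 + 4
9 = 2×4 + 1
4 = 4×1 + 0
Since gcd(31, 71) = 1, back-substitute to write 1 as a combination:
1 = 9 − 2·4
1 = −2·31 + 7·9
1 = 7·71 − 16·31
So 31·(-16) ≡ 1 (mod 71), and -16 ≡ 55 (mod 71).

55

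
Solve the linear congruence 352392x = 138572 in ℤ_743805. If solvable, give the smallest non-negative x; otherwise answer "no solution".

gcd(352392, 743805):
743805 = 2*352392 + 39021
352392 = 9*39021 + 1203
39021 = 32*1203 + 525
1203 = 2*525 + 153
525 = 3*153 + 66
153 = 2*66 + 21
66 = 3*21 + 3
21 = 7*3 + 0
gcd = 3, but 3 ∤ 138572, so the congruence has no solution.

no solution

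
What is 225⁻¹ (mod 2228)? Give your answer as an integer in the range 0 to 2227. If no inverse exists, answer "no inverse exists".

gcd(2228, 225) by repeated division:
2228 = 9×225 + 203
225 = 1×203 + 22
203 = 9×22 + 5
22 = 4×5 + 2
5 = 2×2 + 1
2 = 2×1 + 0
gcd = 1, so the inverse exists. Back-substitute:
1 = 5 − 2·2
1 = −2·22 + 9·5
1 = 9·203 − 83·22
1 = −83·225 + 92·203
1 = 92·2228 − 911·225
Thus 225·(-911) ≡ 1 (mod 2228); reducing, -911 mod 2228 = 1317.

1317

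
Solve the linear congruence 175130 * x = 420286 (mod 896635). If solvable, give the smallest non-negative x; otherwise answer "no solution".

no solution

gcd(175130, 896635):
896635 = 5×175130 + 20985
175130 = 8×20985 + 7250
20985 = 2×7250 + 6485
7250 = 1×6485 + 765
6485 = 8×765 + 365
765 = 2×365 + 35
365 = 10×35 + 15
35 = 2×15 + 5
15 = 3×5 + 0
gcd = 5, but 5 ∤ 420286, so the congruence has no solution.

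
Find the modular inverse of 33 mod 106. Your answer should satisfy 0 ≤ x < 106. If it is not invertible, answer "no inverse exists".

45

Extended Euclidean algorithm:
106 = 3×33 + 7
33 = 4×7 + 5
7 = 1×5 + 2
5 = 2×2 + 1
2 = 2×1 + 0
Since gcd(33, 106) = 1, back-substitute to write 1 as a combination:
1 = 5 − 2·2
1 = −2·7 + 3·5
1 = 3·33 − 14·7
1 = −14·106 + 45·33
So 33·45 ≡ 1 (mod 106).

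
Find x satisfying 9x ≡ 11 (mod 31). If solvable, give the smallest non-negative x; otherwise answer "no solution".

15

First find gcd(9, 31):
31 = 3×9 + 4
9 = 2×4 + 1
4 = 4×1 + 0
gcd = 1, so a unique solution mod 31 exists.
Back-substitute for the Bézout coefficients:
1 = 9 − 2·4
1 = −2·31 + 7·9
So 9·(7) ≡ 1 (mod 31), giving 9⁻¹ ≡ 7.
x ≡ 9⁻¹·11 ≡ 7·11 ≡ 15 (mod 31).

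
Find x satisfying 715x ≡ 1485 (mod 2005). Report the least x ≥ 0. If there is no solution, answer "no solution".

218

First find gcd(715, 2005):
2005 = 2*715 + 575
715 = 1*575 + 140
575 = 4*140 + 15
140 = 9*15 + 5
15 = 3*5 + 0
gcd = 5 and 5 | 1485, so solutions exist. Divide through by 5: 143x ≡ 297 (mod 401).
Now find 143⁻¹ mod 401:
401 = 2*143 + 115
143 = 1*115 + 28
115 = 4*28 + 3
28 = 9*3 + 1
3 = 3*1 + 0
Back-substitute:
1 = 28 − 9·3
1 = −9·115 + 37·28
1 = 37·143 − 46·115
1 = −46·401 + 129·143
So 143⁻¹ ≡ 129 (mod 401).
Then x ≡ 129·297 ≡ 218 (mod 401); the smallest non-negative solution is x = 218.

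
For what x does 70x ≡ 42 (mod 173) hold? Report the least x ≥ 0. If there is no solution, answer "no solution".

First find gcd(70, 173):
173 = 2*70 + 33
70 = 2*33 + 4
33 = 8*4 + 1
4 = 4*1 + 0
gcd = 1, so a unique solution mod 173 exists.
Back-substitute for the Bézout coefficients:
1 = 33 − 8·4
1 = −8·70 + 17·33
1 = 17·173 − 42·70
So 70·(-42) ≡ 1 (mod 173), giving 70⁻¹ ≡ 131.
x ≡ 70⁻¹·42 ≡ 131·42 ≡ 139 (mod 173).

139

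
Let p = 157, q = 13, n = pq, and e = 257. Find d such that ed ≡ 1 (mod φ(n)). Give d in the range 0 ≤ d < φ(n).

641

φ(n) = (p−1)(q−1) = 156·12 = 1872.
Need d with 257·d ≡ 1 (mod 1872). Apply the extended Euclidean algorithm:
1872 = 7·257 + 73
257 = 3·73 + 38
73 = 1·38 + 35
38 = 1·35 + 3
35 = 11·3 + 2
3 = 1·2 + 1
2 = 2·1 + 0
Back-substitute:
1 = 3 − 2
1 = −35 + 12·3
1 = 12·38 − 13·35
1 = −13·73 + 25·38
1 = 25·257 − 88·73
1 = −88·1872 + 641·257
So 257·641 ≡ 1 (mod 1872), hence d = 641.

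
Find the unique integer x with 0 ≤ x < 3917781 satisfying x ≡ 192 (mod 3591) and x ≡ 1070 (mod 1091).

Write x = 192 + 3591·k. Then 3591·k ≡ 1070 − 192 ≡ 878 (mod 1091).
Need 3591⁻¹ mod 1091. Extended Euclid on (1091, 318):
1091 = 3×318 + 137
318 = 2×137 + 44
137 = 3×44 + 5
44 = 8×5 + 4
5 = 1×4 + 1
4 = 4×1 + 0
Back-substitute:
1 = 5 − 4
1 = −44 + 9·5
1 = 9·137 − 28·44
1 = −28·318 + 65·137
1 = 65·1091 − 223·318
3591⁻¹ ≡ 868 (mod 1091), so k ≡ 868·878 ≡ 586 (mod 1091).
x = 192 + 3591·586 = 2104518.

2104518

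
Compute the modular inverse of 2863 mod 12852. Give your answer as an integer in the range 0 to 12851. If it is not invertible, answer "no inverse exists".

no inverse exists

Compute gcd(2863, 12852):
12852 = 4*2863 + 1400
2863 = 2*1400 + 63
1400 = 22*63 + 14
63 = 4*14 + 7
14 = 2*7 + 0
Since gcd = 7 > 1, 2863 is not a unit mod 12852.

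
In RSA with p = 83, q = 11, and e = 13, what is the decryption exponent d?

757

φ(n) = (p−1)(q−1) = 82·10 = 820.
Need d with 13·d ≡ 1 (mod 820). Apply the extended Euclidean algorithm:
820 = 63×13 + 1
13 = 13×1 + 0
Back-substitute:
1 = 820 − 63·13
So 13·(-63) ≡ 1 (mod 820), hence d ≡ -63 ≡ 757 (mod 820).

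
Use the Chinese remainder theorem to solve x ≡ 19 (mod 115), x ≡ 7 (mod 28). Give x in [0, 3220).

Write x = 19 + 115·k. Then 115·k ≡ 7 − 19 ≡ 16 (mod 28).
Need 115⁻¹ mod 28. Extended Euclid on (28, 3):
28 = 9×3 + 1
3 = 3×1 + 0
Back-substitute:
1 = 28 − 9·3
115⁻¹ ≡ 19 (mod 28), so k ≡ 19·16 ≡ 24 (mod 28).
x = 19 + 115·24 = 2779.

2779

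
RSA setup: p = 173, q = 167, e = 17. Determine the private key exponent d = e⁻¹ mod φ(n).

25193

φ(n) = (p−1)(q−1) = 172·166 = 28552.
Need d with 17·d ≡ 1 (mod 28552). Apply the extended Euclidean algorithm:
28552 = 1679·17 + 9
17 = 1·9 + 8
9 = 1·8 + 1
8 = 8·1 + 0
Back-substitute:
1 = 9 − 8
1 = −17 + 2·9
1 = 2·28552 − 3359·17
So 17·(-3359) ≡ 1 (mod 28552), hence d ≡ -3359 ≡ 25193 (mod 28552).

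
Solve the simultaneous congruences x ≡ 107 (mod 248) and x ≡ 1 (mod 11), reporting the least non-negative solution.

Write x = 107 + 248·k. Then 248·k ≡ 1 − 107 ≡ 4 (mod 11).
Need 248⁻¹ mod 11. Extended Euclid on (11, 6):
11 = 1*6 + 5
6 = 1*5 + 1
5 = 5*1 + 0
Back-substitute:
1 = 6 − 5
1 = −11 + 2·6
248⁻¹ ≡ 2 (mod 11), so k ≡ 2·4 ≡ 8 (mod 11).
x = 107 + 248·8 = 2091.

2091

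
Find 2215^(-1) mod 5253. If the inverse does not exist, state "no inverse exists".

Extended Euclidean algorithm:
5253 = 2×2215 + 823
2215 = 2×823 + 569
823 = 1×569 + 254
569 = 2×254 + 61
254 = 4×61 + 10
61 = 6×10 + 1
10 = 10×1 + 0
Since gcd(2215, 5253) = 1, back-substitute to write 1 as a combination:
1 = 61 − 6·10
1 = −6·254 + 25·61
1 = 25·569 − 56·254
1 = −56·823 + 81·569
1 = 81·2215 − 218·823
1 = −218·5253 + 517·2215
So 2215·517 ≡ 1 (mod 5253).

517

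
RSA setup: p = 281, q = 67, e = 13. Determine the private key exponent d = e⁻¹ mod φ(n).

φ(n) = (p−1)(q−1) = 280·66 = 18480.
Need d with 13·d ≡ 1 (mod 18480). Apply the extended Euclidean algorithm:
18480 = 1421×13 + 7
13 = 1×7 + 6
7 = 1×6 + 1
6 = 6×1 + 0
Back-substitute:
1 = 7 − 6
1 = −13 + 2·7
1 = 2·18480 − 2843·13
So 13·(-2843) ≡ 1 (mod 18480), hence d ≡ -2843 ≡ 15637 (mod 18480).

15637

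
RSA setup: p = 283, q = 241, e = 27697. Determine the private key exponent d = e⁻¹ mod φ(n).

φ(n) = (p−1)(q−1) = 282·240 = 67680.
Need d with 27697·d ≡ 1 (mod 67680). Apply the extended Euclidean algorithm:
67680 = 2×27697 + 12286
27697 = 2×12286 + 3125
12286 = 3×3125 + 2911
3125 = 1×2911 + 214
2911 = 13×214 + 129
214 = 1×129 + 85
129 = 1×85 + 44
85 = 1×44 + 41
44 = 1×41 + 3
41 = 13×3 + 2
3 = 1×2 + 1
2 = 2×1 + 0
Back-substitute:
1 = 3 − 2
1 = −41 + 14·3
1 = 14·44 − 15·41
1 = −15·85 + 29·44
1 = 29·129 − 44·85
1 = −44·214 + 73·129
1 = 73·2911 − 993·214
1 = −993·3125 + 1066·2911
1 = 1066·12286 − 4191·3125
1 = −4191·27697 + 9448·12286
1 = 9448·67680 − 23087·27697
So 27697·(-23087) ≡ 1 (mod 67680), hence d ≡ -23087 ≡ 44593 (mod 67680).

44593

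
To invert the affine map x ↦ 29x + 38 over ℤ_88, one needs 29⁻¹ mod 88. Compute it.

85

Apply the Euclidean algorithm to 88 and 29:
88 = 3·29 + 1
29 = 29·1 + 0
Since gcd(29, 88) = 1, back-substitute to write 1 as a combination:
1 = 88 − 3·29
So 29·(-3) ≡ 1 (mod 88), and -3 ≡ 85 (mod 88).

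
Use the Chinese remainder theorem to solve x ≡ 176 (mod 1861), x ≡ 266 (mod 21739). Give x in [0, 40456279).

Write x = 176 + 1861·k. Then 1861·k ≡ 266 − 176 ≡ 90 (mod 21739).
Need 1861⁻¹ mod 21739. Extended Euclid on (21739, 1861):
21739 = 11·1861 + 1268
1861 = 1·1268 + 593
1268 = 2·593 + 82
593 = 7·82 + 19
82 = 4·19 + 6
19 = 3·6 + 1
6 = 6·1 + 0
Back-substitute:
1 = 19 − 3·6
1 = −3·82 + 13·19
1 = 13·593 − 94·82
1 = −94·1268 + 201·593
1 = 201·1861 − 295·1268
1 = −295·21739 + 3446·1861
1861⁻¹ ≡ 3446 (mod 21739), so k ≡ 3446·90 ≡ 5794 (mod 21739).
x = 176 + 1861·5794 = 10782810.

10782810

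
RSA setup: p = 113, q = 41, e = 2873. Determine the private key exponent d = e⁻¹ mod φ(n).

φ(n) = (p−1)(q−1) = 112·40 = 4480.
Need d with 2873·d ≡ 1 (mod 4480). Apply the extended Euclidean algorithm:
4480 = 1×2873 + 1607
2873 = 1×1607 + 1266
1607 = 1×1266 + 341
1266 = 3×341 + 243
341 = 1×243 + 98
243 = 2×98 + 47
98 = 2×47 + 4
47 = 11×4 + 3
4 = 1×3 + 1
3 = 3×1 + 0
Back-substitute:
1 = 4 − 3
1 = −47 + 12·4
1 = 12·98 − 25·47
1 = −25·243 + 62·98
1 = 62·341 − 87·243
1 = −87·1266 + 323·341
1 = 323·1607 − 410·1266
1 = −410·2873 + 733·1607
1 = 733·4480 − 1143·2873
So 2873·(-1143) ≡ 1 (mod 4480), hence d ≡ -1143 ≡ 3337 (mod 4480).

3337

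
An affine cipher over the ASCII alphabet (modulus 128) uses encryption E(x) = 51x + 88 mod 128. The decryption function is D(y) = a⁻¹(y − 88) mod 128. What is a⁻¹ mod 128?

123

Run Euclid on (128, 51):
128 = 2·51 + 26
51 = 1·26 + 25
26 = 1·25 + 1
25 = 25·1 + 0
gcd = 1, so the inverse exists. Back-substitute:
1 = 26 − 25
1 = −51 + 2·26
1 = 2·128 − 5·51
Hence 51⁻¹ ≡ -5 ≡ 123 (mod 128).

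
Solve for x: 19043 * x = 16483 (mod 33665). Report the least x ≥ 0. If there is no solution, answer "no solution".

6876

First find gcd(19043, 33665):
33665 = 1·19043 + 14622
19043 = 1·14622 + 4421
14622 = 3·4421 + 1359
4421 = 3·1359 + 344
1359 = 3·344 + 327
344 = 1·327 + 17
327 = 19·17 + 4
17 = 4·4 + 1
4 = 4·1 + 0
gcd = 1, so a unique solution mod 33665 exists.
Back-substitute for the Bézout coefficients:
1 = 17 − 4·4
1 = −4·327 + 77·17
1 = 77·344 − 81·327
1 = −81·1359 + 320·344
1 = 320·4421 − 1041·1359
1 = −1041·14622 + 3443·4421
1 = 3443·19043 − 4484·14622
1 = −4484·33665 + 7927·19043
So 19043·(7927) ≡ 1 (mod 33665), giving 19043⁻¹ ≡ 7927.
x ≡ 19043⁻¹·16483 ≡ 7927·16483 ≡ 6876 (mod 33665).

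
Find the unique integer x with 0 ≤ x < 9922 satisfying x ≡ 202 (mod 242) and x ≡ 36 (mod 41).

Write x = 202 + 242·k. Then 242·k ≡ 36 − 202 ≡ 39 (mod 41).
Need 242⁻¹ mod 41. Extended Euclid on (41, 37):
41 = 1×37 + 4
37 = 9×4 + 1
4 = 4×1 + 0
Back-substitute:
1 = 37 − 9·4
1 = −9·41 + 10·37
242⁻¹ ≡ 10 (mod 41), so k ≡ 10·39 ≡ 21 (mod 41).
x = 202 + 242·21 = 5284.

5284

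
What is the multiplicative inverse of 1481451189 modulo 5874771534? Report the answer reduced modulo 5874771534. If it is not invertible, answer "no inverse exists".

no inverse exists

Compute gcd(1481451189, 5874771534):
5874771534 = 3*1481451189 + 1430417967
1481451189 = 1*1430417967 + 51033222
1430417967 = 28*51033222 + 1487751
51033222 = 34*1487751 + 449688
1487751 = 3*449688 + 138687
449688 = 3*138687 + 33627
138687 = 4*33627 + 4179
33627 = 8*4179 + 195
4179 = 21*195 + 84
195 = 2*84 + 27
84 = 3*27 + 3
27 = 9*3 + 0
Since gcd = 3 > 1, 1481451189 is not a unit mod 5874771534.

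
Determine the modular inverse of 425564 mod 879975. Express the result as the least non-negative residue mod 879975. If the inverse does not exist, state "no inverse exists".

Apply the Euclidean algorithm to 879975 and 425564:
879975 = 2×425564 + 28847
425564 = 14×28847 + 21706
28847 = 1×21706 + 7141
21706 = 3×7141 + 283
7141 = 25×283 + 66
283 = 4×66 + 19
66 = 3×19 + 9
19 = 2×9 + 1
9 = 9×1 + 0
Since gcd(425564, 879975) = 1, back-substitute to write 1 as a combination:
1 = 19 − 2·9
1 = −2·66 + 7·19
1 = 7·283 − 30·66
1 = −30·7141 + 757·283
1 = 757·21706 − 2301·7141
1 = −2301·28847 + 3058·21706
1 = 3058·425564 − 45113·28847
1 = −45113·879975 + 93284·425564
So 425564·93284 ≡ 1 (mod 879975).

93284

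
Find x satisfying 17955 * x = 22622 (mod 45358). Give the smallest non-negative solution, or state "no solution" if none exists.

First find gcd(17955, 45358):
45358 = 2·17955 + 9448
17955 = 1·9448 + 8507
9448 = 1·8507 + 941
8507 = 9·941 + 38
941 = 24·38 + 29
38 = 1·29 + 9
29 = 3·9 + 2
9 = 4·2 + 1
2 = 2·1 + 0
gcd = 1, so a unique solution mod 45358 exists.
Back-substitute for the Bézout coefficients:
1 = 9 − 4·2
1 = −4·29 + 13·9
1 = 13·38 − 17·29
1 = −17·941 + 421·38
1 = 421·8507 − 3806·941
1 = −3806·9448 + 4227·8507
1 = 4227·17955 − 8033·9448
1 = −8033·45358 + 20293·17955
So 17955·(20293) ≡ 1 (mod 45358), giving 17955⁻¹ ≡ 20293.
x ≡ 17955⁻¹·22622 ≡ 20293·22622 ≡ 45286 (mod 45358).

45286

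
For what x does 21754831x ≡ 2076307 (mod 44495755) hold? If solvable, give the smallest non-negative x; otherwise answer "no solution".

38729717

First find gcd(21754831, 44495755):
44495755 = 2·21754831 + 986093
21754831 = 22·986093 + 60785
986093 = 16·60785 + 13533
60785 = 4·13533 + 6653
13533 = 2·6653 + 227
6653 = 29·227 + 70
227 = 3·70 + 17
70 = 4·17 + 2
17 = 8·2 + 1
2 = 2·1 + 0
gcd = 1, so a unique solution mod 44495755 exists.
Back-substitute for the Bézout coefficients:
1 = 17 − 8·2
1 = −8·70 + 33·17
1 = 33·227 − 107·70
1 = −107·6653 + 3136·227
1 = 3136·13533 − 6379·6653
1 = −6379·60785 + 28652·13533
1 = 28652·986093 − 464811·60785
1 = −464811·21754831 + 10254494·986093
1 = 10254494·44495755 − 20973799·21754831
So 21754831·(-20973799) ≡ 1 (mod 44495755), giving 21754831⁻¹ ≡ 23521956.
x ≡ 21754831⁻¹·2076307 ≡ 23521956·2076307 ≡ 38729717 (mod 44495755).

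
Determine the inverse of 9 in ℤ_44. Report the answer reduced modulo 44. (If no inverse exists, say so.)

Run Euclid on (44, 9):
44 = 4·9 + 8
9 = 1·8 + 1
8 = 8·1 + 0
Since gcd(9, 44) = 1, back-substitute to write 1 as a combination:
1 = 9 − 8
1 = −44 + 5·9
So 9·5 ≡ 1 (mod 44).

5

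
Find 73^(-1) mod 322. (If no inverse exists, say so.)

75

Apply the Euclidean algorithm to 322 and 73:
322 = 4×73 + 30
73 = 2×30 + 13
30 = 2×13 + 4
13 = 3×4 + 1
4 = 4×1 + 0
The gcd is 1. Working backward:
1 = 13 − 3·4
1 = −3·30 + 7·13
1 = 7·73 − 17·30
1 = −17·322 + 75·73
So 73·75 ≡ 1 (mod 322).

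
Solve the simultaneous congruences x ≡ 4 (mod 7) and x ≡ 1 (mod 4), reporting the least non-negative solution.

25

Write x = 4 + 7·k. Then 7·k ≡ 1 − 4 ≡ 1 (mod 4).
Need 7⁻¹ mod 4. Extended Euclid on (4, 3):
4 = 1×3 + 1
3 = 3×1 + 0
Back-substitute:
1 = 4 − 3
7⁻¹ ≡ 3 (mod 4), so k ≡ 3·1 ≡ 3 (mod 4).
x = 4 + 7·3 = 25.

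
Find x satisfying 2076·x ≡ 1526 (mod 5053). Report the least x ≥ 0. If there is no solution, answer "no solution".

4085

First find gcd(2076, 5053):
5053 = 2×2076 + 901
2076 = 2×901 + 274
901 = 3×274 + 79
274 = 3×79 + 37
79 = 2×37 + 5
37 = 7×5 + 2
5 = 2×2 + 1
2 = 2×1 + 0
gcd = 1, so a unique solution mod 5053 exists.
Back-substitute for the Bézout coefficients:
1 = 5 − 2·2
1 = −2·37 + 15·5
1 = 15·79 − 32·37
1 = −32·274 + 111·79
1 = 111·901 − 365·274
1 = −365·2076 + 841·901
1 = 841·5053 − 2047·2076
So 2076·(-2047) ≡ 1 (mod 5053), giving 2076⁻¹ ≡ 3006.
x ≡ 2076⁻¹·1526 ≡ 3006·1526 ≡ 4085 (mod 5053).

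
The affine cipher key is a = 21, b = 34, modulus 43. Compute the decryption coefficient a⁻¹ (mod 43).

gcd(43, 21) by repeated division:
43 = 2·21 + 1
21 = 21·1 + 0
Since gcd(21, 43) = 1, back-substitute to write 1 as a combination:
1 = 43 − 2·21
Hence 21⁻¹ ≡ -2 ≡ 41 (mod 43).

41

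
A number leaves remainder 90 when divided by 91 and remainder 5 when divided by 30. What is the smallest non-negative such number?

Write x = 90 + 91·k. Then 91·k ≡ 5 − 90 ≡ 5 (mod 30).
Need 91⁻¹ mod 30. Extended Euclid on (30, 1):
30 = 30·1 + 0
91⁻¹ ≡ 1 (mod 30), so k ≡ 1·5 ≡ 5 (mod 30).
x = 90 + 91·5 = 545.

545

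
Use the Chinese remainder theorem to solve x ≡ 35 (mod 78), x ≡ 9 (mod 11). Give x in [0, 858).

Write x = 35 + 78·k. Then 78·k ≡ 9 − 35 ≡ 7 (mod 11).
Need 78⁻¹ mod 11. Extended Euclid on (11, 1):
11 = 11×1 + 0
78⁻¹ ≡ 1 (mod 11), so k ≡ 1·7 ≡ 7 (mod 11).
x = 35 + 78·7 = 581.

581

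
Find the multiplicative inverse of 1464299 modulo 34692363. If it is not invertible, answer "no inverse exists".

30033116

Apply the Euclidean algorithm to 34692363 and 1464299:
34692363 = 23*1464299 + 1013486
1464299 = 1*1013486 + 450813
1013486 = 2*450813 + 111860
450813 = 4*111860 + 3373
111860 = 33*3373 + 551
3373 = 6*551 + 67
551 = 8*67 + 15
67 = 4*15 + 7
15 = 2*7 + 1
7 = 7*1 + 0
Since gcd(1464299, 34692363) = 1, back-substitute to write 1 as a combination:
1 = 15 − 2·7
1 = −2·67 + 9·15
1 = 9·551 − 74·67
1 = −74·3373 + 453·551
1 = 453·111860 − 15023·3373
1 = −15023·450813 + 60545·111860
1 = 60545·1013486 − 136113·450813
1 = −136113·1464299 + 196658·1013486
1 = 196658·34692363 − 4659247·1464299
So 1464299·(-4659247) ≡ 1 (mod 34692363), and -4659247 ≡ 30033116 (mod 34692363).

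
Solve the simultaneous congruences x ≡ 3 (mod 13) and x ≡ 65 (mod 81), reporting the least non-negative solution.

Write x = 3 + 13·k. Then 13·k ≡ 65 − 3 ≡ 62 (mod 81).
Need 13⁻¹ mod 81. Extended Euclid on (81, 13):
81 = 6*13 + 3
13 = 4*3 + 1
3 = 3*1 + 0
Back-substitute:
1 = 13 − 4·3
1 = −4·81 + 25·13
13⁻¹ ≡ 25 (mod 81), so k ≡ 25·62 ≡ 11 (mod 81).
x = 3 + 13·11 = 146.

146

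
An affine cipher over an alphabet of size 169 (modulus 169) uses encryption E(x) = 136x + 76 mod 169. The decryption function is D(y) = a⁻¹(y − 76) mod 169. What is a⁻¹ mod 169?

128

Extended Euclidean algorithm:
169 = 1*136 + 33
136 = 4*33 + 4
33 = 8*4 + 1
4 = 4*1 + 0
The gcd is 1. Working backward:
1 = 33 − 8·4
1 = −8·136 + 33·33
1 = 33·169 − 41·136
Thus 136·(-41) ≡ 1 (mod 169); reducing, -41 mod 169 = 128.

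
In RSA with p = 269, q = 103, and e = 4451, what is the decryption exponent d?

20003

φ(n) = (p−1)(q−1) = 268·102 = 27336.
Need d with 4451·d ≡ 1 (mod 27336). Apply the extended Euclidean algorithm:
27336 = 6×4451 + 630
4451 = 7×630 + 41
630 = 15×41 + 15
41 = 2×15 + 11
15 = 1×11 + 4
11 = 2×4 + 3
4 = 1×3 + 1
3 = 3×1 + 0
Back-substitute:
1 = 4 − 3
1 = −11 + 3·4
1 = 3·15 − 4·11
1 = −4·41 + 11·15
1 = 11·630 − 169·41
1 = −169·4451 + 1194·630
1 = 1194·27336 − 7333·4451
So 4451·(-7333) ≡ 1 (mod 27336), hence d ≡ -7333 ≡ 20003 (mod 27336).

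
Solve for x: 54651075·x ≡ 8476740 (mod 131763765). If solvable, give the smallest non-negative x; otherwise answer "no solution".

First find gcd(54651075, 131763765):
131763765 = 2*54651075 + 22461615
54651075 = 2*22461615 + 9727845
22461615 = 2*9727845 + 3005925
9727845 = 3*3005925 + 710070
3005925 = 4*710070 + 165645
710070 = 4*165645 + 47490
165645 = 3*47490 + 23175
47490 = 2*23175 + 1140
23175 = 20*1140 + 375
1140 = 3*375 + 15
375 = 25*15 + 0
gcd = 15 and 15 | 8476740, so solutions exist. Divide through by 15: 3643405x ≡ 565116 (mod 8784251).
Now find 3643405⁻¹ mod 8784251:
8784251 = 2·3643405 + 1497441
3643405 = 2·1497441 + 648523
1497441 = 2·648523 + 200395
648523 = 3·200395 + 47338
200395 = 4·47338 + 11043
47338 = 4·11043 + 3166
11043 = 3·3166 + 1545
3166 = 2·1545 + 76
1545 = 20·76 + 25
76 = 3·25 + 1
25 = 25·1 + 0
Back-substitute:
1 = 76 − 3·25
1 = −3·1545 + 61·76
1 = 61·3166 − 125·1545
1 = −125·11043 + 436·3166
1 = 436·47338 − 1869·11043
1 = −1869·200395 + 7912·47338
1 = 7912·648523 − 25605·200395
1 = −25605·1497441 + 59122·648523
1 = 59122·3643405 − 143849·1497441
1 = −143849·8784251 + 346820·3643405
So 3643405⁻¹ ≡ 346820 (mod 8784251).
Then x ≡ 346820·565116 ≡ 8107059 (mod 8784251); the smallest non-negative solution is x = 8107059.

8107059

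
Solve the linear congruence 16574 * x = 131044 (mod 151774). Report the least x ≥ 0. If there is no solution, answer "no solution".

First find gcd(16574, 151774):
151774 = 9*16574 + 2608
16574 = 6*2608 + 926
2608 = 2*926 + 756
926 = 1*756 + 170
756 = 4*170 + 76
170 = 2*76 + 18
76 = 4*18 + 4
18 = 4*4 + 2
4 = 2*2 + 0
gcd = 2 and 2 | 131044, so solutions exist. Divide through by 2: 8287x ≡ 65522 (mod 75887).
Now find 8287⁻¹ mod 75887:
75887 = 9*8287 + 1304
8287 = 6*1304 + 463
1304 = 2*463 + 378
463 = 1*378 + 85
378 = 4*85 + 38
85 = 2*38 + 9
38 = 4*9 + 2
9 = 4*2 + 1
2 = 2*1 + 0
Back-substitute:
1 = 9 − 4·2
1 = −4·38 + 17·9
1 = 17·85 − 38·38
1 = −38·378 + 169·85
1 = 169·463 − 207·378
1 = −207·1304 + 583·463
1 = 583·8287 − 3705·1304
1 = −3705·75887 + 33928·8287
So 8287⁻¹ ≡ 33928 (mod 75887).
Then x ≡ 33928·65522 ≡ 72525 (mod 75887); the smallest non-negative solution is x = 72525.

72525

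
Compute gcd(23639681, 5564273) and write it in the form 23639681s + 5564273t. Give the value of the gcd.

Euclidean algorithm:
23639681 = 4*5564273 + 1382589
5564273 = 4*1382589 + 33917
1382589 = 40*33917 + 25909
33917 = 1*25909 + 8008
25909 = 3*8008 + 1885
8008 = 4*1885 + 468
1885 = 4*468 + 13
468 = 36*13 + 0
gcd(23639681, 5564273) = 13.
Working backward:
13 = 1885 − 4·468
13 = −4·8008 + 17·1885
13 = 17·25909 − 55·8008
13 = −55·33917 + 72·25909
13 = 72·1382589 − 2935·33917
13 = −2935·5564273 + 11812·1382589
13 = 11812·23639681 − 50183·5564273
So 13 = (11812)·23639681 + (-50183)·5564273.

13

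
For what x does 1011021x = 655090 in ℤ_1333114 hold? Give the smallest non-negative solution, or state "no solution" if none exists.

740598

First find gcd(1011021, 1333114):
1333114 = 1*1011021 + 322093
1011021 = 3*322093 + 44742
322093 = 7*44742 + 8899
44742 = 5*8899 + 247
8899 = 36*247 + 7
247 = 35*7 + 2
7 = 3*2 + 1
2 = 2*1 + 0
gcd = 1, so a unique solution mod 1333114 exists.
Back-substitute for the Bézout coefficients:
1 = 7 − 3·2
1 = −3·247 + 106·7
1 = 106·8899 − 3819·247
1 = −3819·44742 + 19201·8899
1 = 19201·322093 − 138226·44742
1 = −138226·1011021 + 433879·322093
1 = 433879·1333114 − 572105·1011021
So 1011021·(-572105) ≡ 1 (mod 1333114), giving 1011021⁻¹ ≡ 761009.
x ≡ 1011021⁻¹·655090 ≡ 761009·655090 ≡ 740598 (mod 1333114).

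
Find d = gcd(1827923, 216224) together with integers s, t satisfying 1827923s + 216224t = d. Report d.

Apply Euclid's algorithm to 1827923 and 216224:
1827923 = 8×216224 + 98131
216224 = 2×98131 + 19962
98131 = 4×19962 + 18283
19962 = 1×18283 + 1679
18283 = 10×1679 + 1493
1679 = 1×1493 + 186
1493 = 8×186 + 5
186 = 37×5 + 1
5 = 5×1 + 0
gcd(1827923, 216224) = 1.
Working backward:
1 = 186 − 37·5
1 = −37·1493 + 297·186
1 = 297·1679 − 334·1493
1 = −334·18283 + 3637·1679
1 = 3637·19962 − 3971·18283
1 = −3971·98131 + 19521·19962
1 = 19521·216224 − 43013·98131
1 = −43013·1827923 + 363625·216224
So 1 = (-43013)·1827923 + (363625)·216224.

1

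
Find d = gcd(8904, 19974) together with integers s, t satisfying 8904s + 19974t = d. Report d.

6

Apply Euclid's algorithm to 19974 and 8904:
19974 = 2*8904 + 2166
8904 = 4*2166 + 240
2166 = 9*240 + 6
240 = 40*6 + 0
gcd(8904, 19974) = 6.
Back-substituting:
6 = 2166 − 9·240
6 = −9·8904 + 37·2166
6 = 37·19974 − 83·8904
So 6 = (37)·19974 + (-83)·8904.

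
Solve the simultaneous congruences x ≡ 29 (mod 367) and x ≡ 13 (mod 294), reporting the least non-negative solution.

Write x = 29 + 367·k. Then 367·k ≡ 13 − 29 ≡ 278 (mod 294).
Need 367⁻¹ mod 294. Extended Euclid on (294, 73):
294 = 4*73 + 2
73 = 36*2 + 1
2 = 2*1 + 0
Back-substitute:
1 = 73 − 36·2
1 = −36·294 + 145·73
367⁻¹ ≡ 145 (mod 294), so k ≡ 145·278 ≡ 32 (mod 294).
x = 29 + 367·32 = 11773.

11773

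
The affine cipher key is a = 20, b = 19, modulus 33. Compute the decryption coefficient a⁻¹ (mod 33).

5

Apply the Euclidean algorithm to 33 and 20:
33 = 1*20 + 13
20 = 1*13 + 7
13 = 1*7 + 6
7 = 1*6 + 1
6 = 6*1 + 0
The gcd is 1. Working backward:
1 = 7 − 6
1 = −13 + 2·7
1 = 2·20 − 3·13
1 = −3·33 + 5·20
So 20·5 ≡ 1 (mod 33).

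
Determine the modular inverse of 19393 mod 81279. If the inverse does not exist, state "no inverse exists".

no inverse exists

Compute gcd(19393, 81279):
81279 = 4*19393 + 3707
19393 = 5*3707 + 858
3707 = 4*858 + 275
858 = 3*275 + 33
275 = 8*33 + 11
33 = 3*11 + 0
gcd(19393, 81279) = 11 ≠ 1, so 19393 has no multiplicative inverse modulo 81279.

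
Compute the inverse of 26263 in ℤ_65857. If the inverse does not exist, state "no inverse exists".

38953

Run Euclid on (65857, 26263):
65857 = 2·26263 + 13331
26263 = 1·13331 + 12932
13331 = 1·12932 + 399
12932 = 32·399 + 164
399 = 2·164 + 71
164 = 2·71 + 22
71 = 3·22 + 5
22 = 4·5 + 2
5 = 2·2 + 1
2 = 2·1 + 0
gcd = 1, so the inverse exists. Back-substitute:
1 = 5 − 2·2
1 = −2·22 + 9·5
1 = 9·71 − 29·22
1 = −29·164 + 67·71
1 = 67·399 − 163·164
1 = −163·12932 + 5283·399
1 = 5283·13331 − 5446·12932
1 = −5446·26263 + 10729·13331
1 = 10729·65857 − 26904·26263
Hence 26263⁻¹ ≡ -26904 ≡ 38953 (mod 65857).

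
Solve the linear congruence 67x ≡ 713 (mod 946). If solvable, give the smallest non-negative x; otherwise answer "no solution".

53

First find gcd(67, 946):
946 = 14·67 + 8
67 = 8·8 + 3
8 = 2·3 + 2
3 = 1·2 + 1
2 = 2·1 + 0
gcd = 1, so a unique solution mod 946 exists.
Back-substitute for the Bézout coefficients:
1 = 3 − 2
1 = −8 + 3·3
1 = 3·67 − 25·8
1 = −25·946 + 353·67
So 67·(353) ≡ 1 (mod 946), giving 67⁻¹ ≡ 353.
x ≡ 67⁻¹·713 ≡ 353·713 ≡ 53 (mod 946).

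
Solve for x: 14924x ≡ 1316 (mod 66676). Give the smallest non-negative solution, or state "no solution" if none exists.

11978

First find gcd(14924, 66676):
66676 = 4*14924 + 6980
14924 = 2*6980 + 964
6980 = 7*964 + 232
964 = 4*232 + 36
232 = 6*36 + 16
36 = 2*16 + 4
16 = 4*4 + 0
gcd = 4 and 4 | 1316, so solutions exist. Divide through by 4: 3731x ≡ 329 (mod 16669).
Now find 3731⁻¹ mod 16669:
16669 = 4*3731 + 1745
3731 = 2*1745 + 241
1745 = 7*241 + 58
241 = 4*58 + 9
58 = 6*9 + 4
9 = 2*4 + 1
4 = 4*1 + 0
Back-substitute:
1 = 9 − 2·4
1 = −2·58 + 13·9
1 = 13·241 − 54·58
1 = −54·1745 + 391·241
1 = 391·3731 − 836·1745
1 = −836·16669 + 3735·3731
So 3731⁻¹ ≡ 3735 (mod 16669).
Then x ≡ 3735·329 ≡ 11978 (mod 16669); the smallest non-negative solution is x = 11978.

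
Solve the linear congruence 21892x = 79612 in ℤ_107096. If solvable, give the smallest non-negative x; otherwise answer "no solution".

First find gcd(21892, 107096):
107096 = 4*21892 + 19528
21892 = 1*19528 + 2364
19528 = 8*2364 + 616
2364 = 3*616 + 516
616 = 1*516 + 100
516 = 5*100 + 16
100 = 6*16 + 4
16 = 4*4 + 0
gcd = 4 and 4 | 79612, so solutions exist. Divide through by 4: 5473x ≡ 19903 (mod 26774).
Now find 5473⁻¹ mod 26774:
26774 = 4·5473 + 4882
5473 = 1·4882 + 591
4882 = 8·591 + 154
591 = 3·154 + 129
154 = 1·129 + 25
129 = 5·25 + 4
25 = 6·4 + 1
4 = 4·1 + 0
Back-substitute:
1 = 25 − 6·4
1 = −6·129 + 31·25
1 = 31·154 − 37·129
1 = −37·591 + 142·154
1 = 142·4882 − 1173·591
1 = −1173·5473 + 1315·4882
1 = 1315·26774 − 6433·5473
So 5473·(-6433) ≡ 1 (mod 26774), i.e. 5473⁻¹ ≡ 20341.
Then x ≡ 20341·19903 ≡ 24043 (mod 26774); the smallest non-negative solution is x = 24043.

24043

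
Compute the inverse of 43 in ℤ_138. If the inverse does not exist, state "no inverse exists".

Run Euclid on (138, 43):
138 = 3×43 + 9
43 = 4×9 + 7
9 = 1×7 + 2
7 = 3×2 + 1
2 = 2×1 + 0
The gcd is 1. Working backward:
1 = 7 − 3·2
1 = −3·9 + 4·7
1 = 4·43 − 19·9
1 = −19·138 + 61·43
So 43·61 ≡ 1 (mod 138).

61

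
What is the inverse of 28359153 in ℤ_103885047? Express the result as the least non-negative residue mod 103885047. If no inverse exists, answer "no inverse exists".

no inverse exists

Compute gcd(28359153, 103885047):
103885047 = 3·28359153 + 18807588
28359153 = 1·18807588 + 9551565
18807588 = 1·9551565 + 9256023
9551565 = 1·9256023 + 295542
9256023 = 31·295542 + 94221
295542 = 3·94221 + 12879
94221 = 7·12879 + 4068
12879 = 3·4068 + 675
4068 = 6·675 + 18
675 = 37·18 + 9
18 = 2·9 + 0
Since gcd = 9 > 1, 28359153 is not a unit mod 103885047.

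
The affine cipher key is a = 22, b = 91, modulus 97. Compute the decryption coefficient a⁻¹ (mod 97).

Apply the Euclidean algorithm to 97 and 22:
97 = 4*22 + 9
22 = 2*9 + 4
9 = 2*4 + 1
4 = 4*1 + 0
gcd = 1, so the inverse exists. Back-substitute:
1 = 9 − 2·4
1 = −2·22 + 5·9
1 = 5·97 − 22·22
Thus 22·(-22) ≡ 1 (mod 97); reducing, -22 mod 97 = 75.

75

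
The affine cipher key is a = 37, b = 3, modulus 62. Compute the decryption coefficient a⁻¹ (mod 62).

57

Extended Euclidean algorithm:
62 = 1·37 + 25
37 = 1·25 + 12
25 = 2·12 + 1
12 = 12·1 + 0
Since gcd(37, 62) = 1, back-substitute to write 1 as a combination:
1 = 25 − 2·12
1 = −2·37 + 3·25
1 = 3·62 − 5·37
So 37·(-5) ≡ 1 (mod 62), and -5 ≡ 57 (mod 62).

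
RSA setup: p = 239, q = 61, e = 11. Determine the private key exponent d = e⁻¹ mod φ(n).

6491

φ(n) = (p−1)(q−1) = 238·60 = 14280.
Need d with 11·d ≡ 1 (mod 14280). Apply the extended Euclidean algorithm:
14280 = 1298·11 + 2
11 = 5·2 + 1
2 = 2·1 + 0
Back-substitute:
1 = 11 − 5·2
1 = −5·14280 + 6491·11
So 11·6491 ≡ 1 (mod 14280), hence d = 6491.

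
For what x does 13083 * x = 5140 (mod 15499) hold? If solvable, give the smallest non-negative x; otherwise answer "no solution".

First find gcd(13083, 15499):
15499 = 1*13083 + 2416
13083 = 5*2416 + 1003
2416 = 2*1003 + 410
1003 = 2*410 + 183
410 = 2*183 + 44
183 = 4*44 + 7
44 = 6*7 + 2
7 = 3*2 + 1
2 = 2*1 + 0
gcd = 1, so a unique solution mod 15499 exists.
Back-substitute for the Bézout coefficients:
1 = 7 − 3·2
1 = −3·44 + 19·7
1 = 19·183 − 79·44
1 = −79·410 + 177·183
1 = 177·1003 − 433·410
1 = −433·2416 + 1043·1003
1 = 1043·13083 − 5648·2416
1 = −5648·15499 + 6691·13083
So 13083·(6691) ≡ 1 (mod 15499), giving 13083⁻¹ ≡ 6691.
x ≡ 13083⁻¹·5140 ≡ 6691·5140 ≡ 14958 (mod 15499).

14958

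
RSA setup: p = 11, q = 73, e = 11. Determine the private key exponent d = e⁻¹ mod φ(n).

φ(n) = (p−1)(q−1) = 10·72 = 720.
Need d with 11·d ≡ 1 (mod 720). Apply the extended Euclidean algorithm:
720 = 65·11 + 5
11 = 2·5 + 1
5 = 5·1 + 0
Back-substitute:
1 = 11 − 2·5
1 = −2·720 + 131·11
So 11·131 ≡ 1 (mod 720), hence d = 131.

131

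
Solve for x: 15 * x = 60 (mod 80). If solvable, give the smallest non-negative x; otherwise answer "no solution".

4

First find gcd(15, 80):
80 = 5*15 + 5
15 = 3*5 + 0
gcd = 5 and 5 | 60, so solutions exist. Divide through by 5: 3x ≡ 12 (mod 16).
Now find 3⁻¹ mod 16:
16 = 5·3 + 1
3 = 3·1 + 0
Back-substitute:
1 = 16 − 5·3
So 3·(-5) ≡ 1 (mod 16), i.e. 3⁻¹ ≡ 11.
Then x ≡ 11·12 ≡ 4 (mod 16); the smallest non-negative solution is x = 4.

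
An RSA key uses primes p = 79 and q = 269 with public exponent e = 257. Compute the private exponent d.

φ(n) = (p−1)(q−1) = 78·268 = 20904.
Need d with 257·d ≡ 1 (mod 20904). Apply the extended Euclidean algorithm:
20904 = 81*257 + 87
257 = 2*87 + 83
87 = 1*83 + 4
83 = 20*4 + 3
4 = 1*3 + 1
3 = 3*1 + 0
Back-substitute:
1 = 4 − 3
1 = −83 + 21·4
1 = 21·87 − 22·83
1 = −22·257 + 65·87
1 = 65·20904 − 5287·257
So 257·(-5287) ≡ 1 (mod 20904), hence d ≡ -5287 ≡ 15617 (mod 20904).

15617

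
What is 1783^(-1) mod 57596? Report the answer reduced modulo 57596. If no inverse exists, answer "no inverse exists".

51943

gcd(57596, 1783) by repeated division:
57596 = 32·1783 + 540
1783 = 3·540 + 163
540 = 3·163 + 51
163 = 3·51 + 10
51 = 5·10 + 1
10 = 10·1 + 0
gcd = 1, so the inverse exists. Back-substitute:
1 = 51 − 5·10
1 = −5·163 + 16·51
1 = 16·540 − 53·163
1 = −53·1783 + 175·540
1 = 175·57596 − 5653·1783
Hence 1783⁻¹ ≡ -5653 ≡ 51943 (mod 57596).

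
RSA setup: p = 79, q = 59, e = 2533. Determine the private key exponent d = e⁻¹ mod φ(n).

409

φ(n) = (p−1)(q−1) = 78·58 = 4524.
Need d with 2533·d ≡ 1 (mod 4524). Apply the extended Euclidean algorithm:
4524 = 1·2533 + 1991
2533 = 1·1991 + 542
1991 = 3·542 + 365
542 = 1·365 + 177
365 = 2·177 + 11
177 = 16·11 + 1
11 = 11·1 + 0
Back-substitute:
1 = 177 − 16·11
1 = −16·365 + 33·177
1 = 33·542 − 49·365
1 = −49·1991 + 180·542
1 = 180·2533 − 229·1991
1 = −229·4524 + 409·2533
So 2533·409 ≡ 1 (mod 4524), hence d = 409.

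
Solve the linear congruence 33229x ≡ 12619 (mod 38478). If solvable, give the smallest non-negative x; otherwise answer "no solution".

15553

First find gcd(33229, 38478):
38478 = 1×33229 + 5249
33229 = 6×5249 + 1735
5249 = 3×1735 + 44
1735 = 39×44 + 19
44 = 2×19 + 6
19 = 3×6 + 1
6 = 6×1 + 0
gcd = 1, so a unique solution mod 38478 exists.
Back-substitute for the Bézout coefficients:
1 = 19 − 3·6
1 = −3·44 + 7·19
1 = 7·1735 − 276·44
1 = −276·5249 + 835·1735
1 = 835·33229 − 5286·5249
1 = −5286·38478 + 6121·33229
So 33229·(6121) ≡ 1 (mod 38478), giving 33229⁻¹ ≡ 6121.
x ≡ 33229⁻¹·12619 ≡ 6121·12619 ≡ 15553 (mod 38478).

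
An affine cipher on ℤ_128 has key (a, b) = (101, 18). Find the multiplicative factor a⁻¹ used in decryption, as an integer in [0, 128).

109

Run Euclid on (128, 101):
128 = 1×101 + 27
101 = 3×27 + 20
27 = 1×20 + 7
20 = 2×7 + 6
7 = 1×6 + 1
6 = 6×1 + 0
The gcd is 1. Working backward:
1 = 7 − 6
1 = −20 + 3·7
1 = 3·27 − 4·20
1 = −4·101 + 15·27
1 = 15·128 − 19·101
Hence 101⁻¹ ≡ -19 ≡ 109 (mod 128).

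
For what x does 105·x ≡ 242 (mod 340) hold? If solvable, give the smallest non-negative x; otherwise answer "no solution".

no solution

gcd(105, 340):
340 = 3×105 + 25
105 = 4×25 + 5
25 = 5×5 + 0
gcd = 5, but 5 ∤ 242, so the congruence has no solution.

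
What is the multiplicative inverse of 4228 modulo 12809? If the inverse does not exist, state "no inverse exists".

1742

Apply the Euclidean algorithm to 12809 and 4228:
12809 = 3·4228 + 125
4228 = 33·125 + 103
125 = 1·103 + 22
103 = 4·22 + 15
22 = 1·15 + 7
15 = 2·7 + 1
7 = 7·1 + 0
Since gcd(4228, 12809) = 1, back-substitute to write 1 as a combination:
1 = 15 − 2·7
1 = −2·22 + 3·15
1 = 3·103 − 14·22
1 = −14·125 + 17·103
1 = 17·4228 − 575·125
1 = −575·12809 + 1742·4228
So 4228·1742 ≡ 1 (mod 12809).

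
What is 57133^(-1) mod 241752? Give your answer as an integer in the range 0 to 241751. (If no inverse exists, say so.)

Run Euclid on (241752, 57133):
241752 = 4·57133 + 13220
57133 = 4·13220 + 4253
13220 = 3·4253 + 461
4253 = 9·461 + 104
461 = 4·104 + 45
104 = 2·45 + 14
45 = 3·14 + 3
14 = 4·3 + 2
3 = 1·2 + 1
2 = 2·1 + 0
Since gcd(57133, 241752) = 1, back-substitute to write 1 as a combination:
1 = 3 − 2
1 = −14 + 5·3
1 = 5·45 − 16·14
1 = −16·104 + 37·45
1 = 37·461 − 164·104
1 = −164·4253 + 1513·461
1 = 1513·13220 − 4703·4253
1 = −4703·57133 + 20325·13220
1 = 20325·241752 − 86003·57133
Hence 57133⁻¹ ≡ -86003 ≡ 155749 (mod 241752).

155749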